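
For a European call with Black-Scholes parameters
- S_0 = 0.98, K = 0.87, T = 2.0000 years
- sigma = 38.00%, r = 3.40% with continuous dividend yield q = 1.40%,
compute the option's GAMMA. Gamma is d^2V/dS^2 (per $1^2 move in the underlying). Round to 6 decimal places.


Answer: Gamma = 0.628037

Derivation:
d1 = 0.5646793981; d2 = 0.0272782444
phi(d1) = 0.3401495366; exp(-qT) = 0.9723883668; exp(-rT) = 0.9342604736
Gamma = exp(-qT) * phi(d1) / (S * sigma * sqrt(T)) = 0.9723883668 * 0.3401495366 / (0.9800 * 0.3800 * 1.4142135624) = 0.628037


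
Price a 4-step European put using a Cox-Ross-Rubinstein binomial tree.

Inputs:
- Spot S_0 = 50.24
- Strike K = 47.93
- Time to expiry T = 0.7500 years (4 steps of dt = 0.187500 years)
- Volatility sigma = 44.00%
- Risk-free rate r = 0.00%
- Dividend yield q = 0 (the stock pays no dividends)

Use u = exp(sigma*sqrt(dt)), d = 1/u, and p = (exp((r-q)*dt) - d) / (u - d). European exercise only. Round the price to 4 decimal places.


dt = T/N = 0.187500
u = exp(sigma*sqrt(dt)) = 1.209885; d = 1/u = 0.826525
p = (exp((r-q)*dt) - d) / (u - d) = 0.452512
Discount per step: exp(-r*dt) = 1.000000
Stock lattice S(k, i) with i counting down-moves:
  k=0: S(0,0) = 50.2400
  k=1: S(1,0) = 60.7846; S(1,1) = 41.5246
  k=2: S(2,0) = 73.5424; S(2,1) = 50.2400; S(2,2) = 34.3211
  k=3: S(3,0) = 88.9779; S(3,1) = 60.7846; S(3,2) = 41.5246; S(3,3) = 28.3672
  k=4: S(4,0) = 107.6531; S(4,1) = 73.5424; S(4,2) = 50.2400; S(4,3) = 34.3211; S(4,4) = 23.4462
Terminal payoffs V(N, i) = max(K - S_T, 0):
  V(4,0) = 0.000000; V(4,1) = 0.000000; V(4,2) = 0.000000; V(4,3) = 13.608899; V(4,4) = 24.483783
Backward induction: V(k, i) = exp(-r*dt) * [p * V(k+1, i) + (1-p) * V(k+1, i+1)].
  V(3,0) = exp(-r*dt) * [p*0.000000 + (1-p)*0.000000] = 0.000000
  V(3,1) = exp(-r*dt) * [p*0.000000 + (1-p)*0.000000] = 0.000000
  V(3,2) = exp(-r*dt) * [p*0.000000 + (1-p)*13.608899] = 7.450707
  V(3,3) = exp(-r*dt) * [p*13.608899 + (1-p)*24.483783] = 19.562766
  V(2,0) = exp(-r*dt) * [p*0.000000 + (1-p)*0.000000] = 0.000000
  V(2,1) = exp(-r*dt) * [p*0.000000 + (1-p)*7.450707] = 4.079171
  V(2,2) = exp(-r*dt) * [p*7.450707 + (1-p)*19.562766] = 14.081912
  V(1,0) = exp(-r*dt) * [p*0.000000 + (1-p)*4.079171] = 2.233297
  V(1,1) = exp(-r*dt) * [p*4.079171 + (1-p)*14.081912] = 9.555550
  V(0,0) = exp(-r*dt) * [p*2.233297 + (1-p)*9.555550] = 6.242141

Answer: Price = V(0,0) = 6.2421


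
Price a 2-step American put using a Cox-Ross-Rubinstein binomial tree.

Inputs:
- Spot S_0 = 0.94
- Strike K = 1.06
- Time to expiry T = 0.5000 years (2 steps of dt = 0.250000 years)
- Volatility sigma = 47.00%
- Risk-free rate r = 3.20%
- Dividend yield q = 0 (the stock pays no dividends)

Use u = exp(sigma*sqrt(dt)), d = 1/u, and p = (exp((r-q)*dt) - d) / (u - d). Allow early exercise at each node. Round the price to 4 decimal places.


dt = T/N = 0.250000
u = exp(sigma*sqrt(dt)) = 1.264909; d = 1/u = 0.790571
p = (exp((r-q)*dt) - d) / (u - d) = 0.458452
Discount per step: exp(-r*dt) = 0.992032
Stock lattice S(k, i) with i counting down-moves:
  k=0: S(0,0) = 0.9400
  k=1: S(1,0) = 1.1890; S(1,1) = 0.7431
  k=2: S(2,0) = 1.5040; S(2,1) = 0.9400; S(2,2) = 0.5875
Terminal payoffs V(N, i) = max(K - S_T, 0):
  V(2,0) = 0.000000; V(2,1) = 0.120000; V(2,2) = 0.472498
Backward induction: V(k, i) = exp(-r*dt) * [p * V(k+1, i) + (1-p) * V(k+1, i+1)]; then take max(V_cont, immediate exercise) for American.
  V(1,0) = exp(-r*dt) * [p*0.000000 + (1-p)*0.120000] = 0.064468; exercise = 0.000000; V(1,0) = max -> 0.064468
  V(1,1) = exp(-r*dt) * [p*0.120000 + (1-p)*0.472498] = 0.308417; exercise = 0.316863; V(1,1) = max -> 0.316863
  V(0,0) = exp(-r*dt) * [p*0.064468 + (1-p)*0.316863] = 0.199549; exercise = 0.120000; V(0,0) = max -> 0.199549

Answer: Price = V(0,0) = 0.1995


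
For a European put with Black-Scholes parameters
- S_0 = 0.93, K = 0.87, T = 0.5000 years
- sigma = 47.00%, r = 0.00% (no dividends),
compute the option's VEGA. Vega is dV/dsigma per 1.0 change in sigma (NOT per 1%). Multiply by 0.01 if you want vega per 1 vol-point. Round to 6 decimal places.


Answer: Vega = 0.245276

Derivation:
d1 = 0.3668421070; d2 = 0.0345019198
phi(d1) = 0.3729820071; exp(-qT) = 1.0000000000; exp(-rT) = 1.0000000000
Vega = S * exp(-qT) * phi(d1) * sqrt(T) = 0.9300 * 1.0000000000 * 0.3729820071 * 0.7071067812 = 0.245276


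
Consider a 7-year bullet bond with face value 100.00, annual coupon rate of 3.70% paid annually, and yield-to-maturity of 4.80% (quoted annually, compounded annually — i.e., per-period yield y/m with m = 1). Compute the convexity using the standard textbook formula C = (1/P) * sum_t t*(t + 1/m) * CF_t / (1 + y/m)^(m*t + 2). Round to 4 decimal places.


Answer: Convexity = 43.9232

Derivation:
Coupon per period c = face * coupon_rate / m = 3.700000
Periods per year m = 1; per-period yield y/m = 0.048000
Number of cashflows N = 7
Cashflows (t years, CF_t, discount factor 1/(1+y/m)^(m*t), PV):
  t = 1.0000: CF_t = 3.700000, DF = 0.954198, PV = 3.530534
  t = 2.0000: CF_t = 3.700000, DF = 0.910495, PV = 3.368830
  t = 3.0000: CF_t = 3.700000, DF = 0.868793, PV = 3.214533
  t = 4.0000: CF_t = 3.700000, DF = 0.829001, PV = 3.067302
  t = 5.0000: CF_t = 3.700000, DF = 0.791031, PV = 2.926815
  t = 6.0000: CF_t = 3.700000, DF = 0.754801, PV = 2.792763
  t = 7.0000: CF_t = 103.700000, DF = 0.720230, PV = 74.687819
Price P = sum_t PV_t = 93.588597
Convexity numerator sum_t t*(t + 1/m) * CF_t / (1+y/m)^(m*t + 2):
  t = 1.0000: term = 6.429066
  t = 2.0000: term = 18.403814
  t = 3.0000: term = 35.121783
  t = 4.0000: term = 55.855253
  t = 5.0000: term = 79.945496
  t = 6.0000: term = 106.797418
  t = 7.0000: term = 3808.160461
Convexity = (1/P) * sum = 4110.713291 / 93.588597 = 43.923228


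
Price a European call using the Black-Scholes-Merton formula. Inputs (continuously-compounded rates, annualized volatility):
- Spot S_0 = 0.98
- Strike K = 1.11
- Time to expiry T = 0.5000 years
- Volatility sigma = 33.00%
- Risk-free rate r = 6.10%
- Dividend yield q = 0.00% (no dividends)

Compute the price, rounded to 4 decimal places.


d1 = (ln(S/K) + (r - q + 0.5*sigma^2) * T) / (sigma * sqrt(T)) = -0.28643277
d2 = d1 - sigma * sqrt(T) = -0.51977801
exp(-rT) = 0.96996043; exp(-qT) = 1.00000000
C = S_0 * exp(-qT) * N(d1) - K * exp(-rT) * N(d2)
N(d1) = 0.38727334; N(d2) = 0.30160915
C = 0.9800 * 1.00000000 * 0.38727334 - 1.1100 * 0.96996043 * 0.30160915 = 0.0548

Answer: Price = 0.0548


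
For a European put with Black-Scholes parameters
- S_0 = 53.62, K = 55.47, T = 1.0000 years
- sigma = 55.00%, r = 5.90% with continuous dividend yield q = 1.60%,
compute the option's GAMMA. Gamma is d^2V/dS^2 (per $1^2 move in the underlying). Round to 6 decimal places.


d1 = 0.2915087250; d2 = -0.2584912750
phi(d1) = 0.3823468104; exp(-qT) = 0.9841273201; exp(-rT) = 0.9427067692
Gamma = exp(-qT) * phi(d1) / (S * sigma * sqrt(T)) = 0.9841273201 * 0.3823468104 / (53.6200 * 0.5500 * 1.0000000000) = 0.012759

Answer: Gamma = 0.012759


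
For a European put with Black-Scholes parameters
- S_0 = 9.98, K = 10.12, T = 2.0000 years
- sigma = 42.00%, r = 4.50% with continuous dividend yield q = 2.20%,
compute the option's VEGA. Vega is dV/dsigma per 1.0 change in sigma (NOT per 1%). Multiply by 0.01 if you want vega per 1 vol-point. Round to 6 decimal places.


Answer: Vega = 5.066377

Derivation:
d1 = 0.3509765360; d2 = -0.2429931602
phi(d1) = 0.3751119375; exp(-qT) = 0.9569539575; exp(-rT) = 0.9139311853
Vega = S * exp(-qT) * phi(d1) * sqrt(T) = 9.9800 * 0.9569539575 * 0.3751119375 * 1.4142135624 = 5.066377


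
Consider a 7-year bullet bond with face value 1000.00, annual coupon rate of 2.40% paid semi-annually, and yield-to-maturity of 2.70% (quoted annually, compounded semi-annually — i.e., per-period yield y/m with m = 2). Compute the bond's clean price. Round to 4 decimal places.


Answer: Price = 980.9815

Derivation:
Coupon per period c = face * coupon_rate / m = 12.000000
Periods per year m = 2; per-period yield y/m = 0.013500
Number of cashflows N = 14
Cashflows (t years, CF_t, discount factor 1/(1+y/m)^(m*t), PV):
  t = 0.5000: CF_t = 12.000000, DF = 0.986680, PV = 11.840158
  t = 1.0000: CF_t = 12.000000, DF = 0.973537, PV = 11.682445
  t = 1.5000: CF_t = 12.000000, DF = 0.960569, PV = 11.526833
  t = 2.0000: CF_t = 12.000000, DF = 0.947774, PV = 11.373293
  t = 2.5000: CF_t = 12.000000, DF = 0.935150, PV = 11.221799
  t = 3.0000: CF_t = 12.000000, DF = 0.922694, PV = 11.072323
  t = 3.5000: CF_t = 12.000000, DF = 0.910403, PV = 10.924837
  t = 4.0000: CF_t = 12.000000, DF = 0.898276, PV = 10.779316
  t = 4.5000: CF_t = 12.000000, DF = 0.886311, PV = 10.635734
  t = 5.0000: CF_t = 12.000000, DF = 0.874505, PV = 10.494064
  t = 5.5000: CF_t = 12.000000, DF = 0.862857, PV = 10.354281
  t = 6.0000: CF_t = 12.000000, DF = 0.851363, PV = 10.216361
  t = 6.5000: CF_t = 12.000000, DF = 0.840023, PV = 10.080277
  t = 7.0000: CF_t = 1012.000000, DF = 0.828834, PV = 838.779814
Price P = sum_t PV_t = 980.981534


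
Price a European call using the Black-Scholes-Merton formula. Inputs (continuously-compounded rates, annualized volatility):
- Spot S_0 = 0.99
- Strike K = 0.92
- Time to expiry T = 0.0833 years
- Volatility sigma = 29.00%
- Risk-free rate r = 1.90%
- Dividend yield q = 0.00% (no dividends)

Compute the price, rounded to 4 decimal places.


d1 = (ln(S/K) + (r - q + 0.5*sigma^2) * T) / (sigma * sqrt(T)) = 0.93688929
d2 = d1 - sigma * sqrt(T) = 0.85319025
exp(-rT) = 0.99841855; exp(-qT) = 1.00000000
C = S_0 * exp(-qT) * N(d1) - K * exp(-rT) * N(d2)
N(d1) = 0.82559225; N(d2) = 0.80322309
C = 0.9900 * 1.00000000 * 0.82559225 - 0.9200 * 0.99841855 * 0.80322309 = 0.0795

Answer: Price = 0.0795


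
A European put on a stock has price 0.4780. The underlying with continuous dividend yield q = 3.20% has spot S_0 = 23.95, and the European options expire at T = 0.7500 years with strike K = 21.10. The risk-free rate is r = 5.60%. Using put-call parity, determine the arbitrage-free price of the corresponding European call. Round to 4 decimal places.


Put-call parity: C - P = S_0 * exp(-qT) - K * exp(-rT).
S_0 * exp(-qT) = 23.9500 * 0.97628571 = 23.38204275
K * exp(-rT) = 21.1000 * 0.95886978 = 20.23215237
C = P + S*exp(-qT) - K*exp(-rT)
C = 0.4780 + 23.38204275 - 20.23215237 = 3.6279

Answer: Call price = 3.6279


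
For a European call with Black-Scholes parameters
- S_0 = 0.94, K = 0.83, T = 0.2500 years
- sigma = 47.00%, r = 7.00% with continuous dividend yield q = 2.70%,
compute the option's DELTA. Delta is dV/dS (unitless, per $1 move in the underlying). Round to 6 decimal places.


d1 = 0.6928369127; d2 = 0.4578369127
phi(d1) = 0.3138155058; exp(-qT) = 0.9932727301; exp(-rT) = 0.9826522357
N(d1) = 0.7557940478
Delta = exp(-qT) * N(d1) = 0.9932727301 * 0.7557940478 = 0.750710

Answer: Delta = 0.750710


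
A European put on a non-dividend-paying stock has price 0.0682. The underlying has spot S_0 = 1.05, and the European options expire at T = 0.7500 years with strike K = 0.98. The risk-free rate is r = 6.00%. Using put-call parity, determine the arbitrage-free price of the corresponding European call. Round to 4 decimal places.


Answer: Call price = 0.1813

Derivation:
Put-call parity: C - P = S_0 * exp(-qT) - K * exp(-rT).
S_0 * exp(-qT) = 1.0500 * 1.00000000 = 1.05000000
K * exp(-rT) = 0.9800 * 0.95599748 = 0.93687753
C = P + S*exp(-qT) - K*exp(-rT)
C = 0.0682 + 1.05000000 - 0.93687753 = 0.1813


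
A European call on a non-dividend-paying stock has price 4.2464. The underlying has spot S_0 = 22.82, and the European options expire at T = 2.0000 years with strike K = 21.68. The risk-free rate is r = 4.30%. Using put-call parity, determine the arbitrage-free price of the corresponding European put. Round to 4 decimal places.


Answer: Put price = 1.3198

Derivation:
Put-call parity: C - P = S_0 * exp(-qT) - K * exp(-rT).
S_0 * exp(-qT) = 22.8200 * 1.00000000 = 22.82000000
K * exp(-rT) = 21.6800 * 0.91759423 = 19.89344293
P = C - S*exp(-qT) + K*exp(-rT)
P = 4.2464 - 22.82000000 + 19.89344293 = 1.3198


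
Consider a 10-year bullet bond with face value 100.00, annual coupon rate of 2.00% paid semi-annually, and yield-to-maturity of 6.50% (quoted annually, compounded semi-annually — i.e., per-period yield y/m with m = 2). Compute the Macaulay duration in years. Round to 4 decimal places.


Coupon per period c = face * coupon_rate / m = 1.000000
Periods per year m = 2; per-period yield y/m = 0.032500
Number of cashflows N = 20
Cashflows (t years, CF_t, discount factor 1/(1+y/m)^(m*t), PV):
  t = 0.5000: CF_t = 1.000000, DF = 0.968523, PV = 0.968523
  t = 1.0000: CF_t = 1.000000, DF = 0.938037, PV = 0.938037
  t = 1.5000: CF_t = 1.000000, DF = 0.908510, PV = 0.908510
  t = 2.0000: CF_t = 1.000000, DF = 0.879913, PV = 0.879913
  t = 2.5000: CF_t = 1.000000, DF = 0.852216, PV = 0.852216
  t = 3.0000: CF_t = 1.000000, DF = 0.825391, PV = 0.825391
  t = 3.5000: CF_t = 1.000000, DF = 0.799410, PV = 0.799410
  t = 4.0000: CF_t = 1.000000, DF = 0.774247, PV = 0.774247
  t = 4.5000: CF_t = 1.000000, DF = 0.749876, PV = 0.749876
  t = 5.0000: CF_t = 1.000000, DF = 0.726272, PV = 0.726272
  t = 5.5000: CF_t = 1.000000, DF = 0.703411, PV = 0.703411
  t = 6.0000: CF_t = 1.000000, DF = 0.681270, PV = 0.681270
  t = 6.5000: CF_t = 1.000000, DF = 0.659826, PV = 0.659826
  t = 7.0000: CF_t = 1.000000, DF = 0.639056, PV = 0.639056
  t = 7.5000: CF_t = 1.000000, DF = 0.618941, PV = 0.618941
  t = 8.0000: CF_t = 1.000000, DF = 0.599458, PV = 0.599458
  t = 8.5000: CF_t = 1.000000, DF = 0.580589, PV = 0.580589
  t = 9.0000: CF_t = 1.000000, DF = 0.562314, PV = 0.562314
  t = 9.5000: CF_t = 1.000000, DF = 0.544614, PV = 0.544614
  t = 10.0000: CF_t = 101.000000, DF = 0.527471, PV = 53.274596
Price P = sum_t PV_t = 67.286471
Macaulay numerator sum_t t * PV_t:
  t * PV_t at t = 0.5000: 0.484262
  t * PV_t at t = 1.0000: 0.938037
  t * PV_t at t = 1.5000: 1.362765
  t * PV_t at t = 2.0000: 1.759826
  t * PV_t at t = 2.5000: 2.130540
  t * PV_t at t = 3.0000: 2.476172
  t * PV_t at t = 3.5000: 2.797935
  t * PV_t at t = 4.0000: 3.096988
  t * PV_t at t = 4.5000: 3.374442
  t * PV_t at t = 5.0000: 3.631361
  t * PV_t at t = 5.5000: 3.868762
  t * PV_t at t = 6.0000: 4.087620
  t * PV_t at t = 6.5000: 4.288867
  t * PV_t at t = 7.0000: 4.473394
  t * PV_t at t = 7.5000: 4.642056
  t * PV_t at t = 8.0000: 4.795667
  t * PV_t at t = 8.5000: 4.935008
  t * PV_t at t = 9.0000: 5.060826
  t * PV_t at t = 9.5000: 5.173834
  t * PV_t at t = 10.0000: 532.745963
Macaulay duration D = (sum_t t * PV_t) / P = 596.124325 / 67.286471 = 8.859498

Answer: Macaulay duration = 8.8595 years


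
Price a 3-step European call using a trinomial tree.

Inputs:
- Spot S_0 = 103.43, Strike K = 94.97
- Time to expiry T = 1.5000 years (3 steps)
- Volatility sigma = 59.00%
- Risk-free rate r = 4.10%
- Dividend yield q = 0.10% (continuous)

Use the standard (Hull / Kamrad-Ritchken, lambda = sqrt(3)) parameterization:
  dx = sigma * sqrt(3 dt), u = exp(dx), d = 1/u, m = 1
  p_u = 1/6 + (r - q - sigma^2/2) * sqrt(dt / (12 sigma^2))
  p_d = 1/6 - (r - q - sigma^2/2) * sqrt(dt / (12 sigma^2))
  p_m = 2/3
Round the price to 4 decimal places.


Answer: Price = V(0,0) = 32.6882

Derivation:
dt = T/N = 0.500000; dx = sigma*sqrt(3*dt) = 0.722599
u = exp(dx) = 2.059781; d = 1/u = 0.485489
p_u = 0.120289, p_m = 0.666667, p_d = 0.213044
Discount per step: exp(-r*dt) = 0.979709
Stock lattice S(k, j) with j the centered position index:
  k=0: S(0,+0) = 103.4300
  k=1: S(1,-1) = 50.2141; S(1,+0) = 103.4300; S(1,+1) = 213.0431
  k=2: S(2,-2) = 24.3784; S(2,-1) = 50.2141; S(2,+0) = 103.4300; S(2,+1) = 213.0431; S(2,+2) = 438.8221
  k=3: S(3,-3) = 11.8354; S(3,-2) = 24.3784; S(3,-1) = 50.2141; S(3,+0) = 103.4300; S(3,+1) = 213.0431; S(3,+2) = 438.8221; S(3,+3) = 903.8772
Terminal payoffs V(N, j) = max(S_T - K, 0):
  V(3,-3) = 0.000000; V(3,-2) = 0.000000; V(3,-1) = 0.000000; V(3,+0) = 8.460000; V(3,+1) = 118.073108; V(3,+2) = 343.852061; V(3,+3) = 808.907170
Backward induction: V(k, j) = exp(-r*dt) * [p_u * V(k+1, j+1) + p_m * V(k+1, j) + p_d * V(k+1, j-1)]
  V(2,-2) = exp(-r*dt) * [p_u*0.000000 + p_m*0.000000 + p_d*0.000000] = 0.000000
  V(2,-1) = exp(-r*dt) * [p_u*8.460000 + p_m*0.000000 + p_d*0.000000] = 0.996995
  V(2,+0) = exp(-r*dt) * [p_u*118.073108 + p_m*8.460000 + p_d*0.000000] = 19.440254
  V(2,+1) = exp(-r*dt) * [p_u*343.852061 + p_m*118.073108 + p_d*8.460000] = 119.406279
  V(2,+2) = exp(-r*dt) * [p_u*808.907170 + p_m*343.852061 + p_d*118.073108] = 344.555836
  V(1,-1) = exp(-r*dt) * [p_u*19.440254 + p_m*0.996995 + p_d*0.000000] = 2.942175
  V(1,+0) = exp(-r*dt) * [p_u*119.406279 + p_m*19.440254 + p_d*0.996995] = 26.977094
  V(1,+1) = exp(-r*dt) * [p_u*344.555836 + p_m*119.406279 + p_d*19.440254] = 122.651778
  V(0,+0) = exp(-r*dt) * [p_u*122.651778 + p_m*26.977094 + p_d*2.942175] = 32.688176


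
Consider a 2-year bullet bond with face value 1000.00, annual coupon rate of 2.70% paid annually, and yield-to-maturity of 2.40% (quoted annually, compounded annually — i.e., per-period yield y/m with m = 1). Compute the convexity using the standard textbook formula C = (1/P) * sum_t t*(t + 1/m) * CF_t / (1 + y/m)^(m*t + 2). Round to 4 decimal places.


Answer: Convexity = 5.6220

Derivation:
Coupon per period c = face * coupon_rate / m = 27.000000
Periods per year m = 1; per-period yield y/m = 0.024000
Number of cashflows N = 2
Cashflows (t years, CF_t, discount factor 1/(1+y/m)^(m*t), PV):
  t = 1.0000: CF_t = 27.000000, DF = 0.976562, PV = 26.367188
  t = 2.0000: CF_t = 1027.000000, DF = 0.953674, PV = 979.423523
Price P = sum_t PV_t = 1005.790710
Convexity numerator sum_t t*(t + 1/m) * CF_t / (1+y/m)^(m*t + 2):
  t = 1.0000: term = 50.291419
  t = 2.0000: term = 5604.306352
Convexity = (1/P) * sum = 5654.597771 / 1005.790710 = 5.622042


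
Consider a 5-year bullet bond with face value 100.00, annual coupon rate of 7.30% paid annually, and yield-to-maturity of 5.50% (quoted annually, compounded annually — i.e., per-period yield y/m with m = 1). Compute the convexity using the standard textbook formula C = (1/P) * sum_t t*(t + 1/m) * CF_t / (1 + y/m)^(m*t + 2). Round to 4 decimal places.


Answer: Convexity = 22.5986

Derivation:
Coupon per period c = face * coupon_rate / m = 7.300000
Periods per year m = 1; per-period yield y/m = 0.055000
Number of cashflows N = 5
Cashflows (t years, CF_t, discount factor 1/(1+y/m)^(m*t), PV):
  t = 1.0000: CF_t = 7.300000, DF = 0.947867, PV = 6.919431
  t = 2.0000: CF_t = 7.300000, DF = 0.898452, PV = 6.558703
  t = 3.0000: CF_t = 7.300000, DF = 0.851614, PV = 6.216780
  t = 4.0000: CF_t = 7.300000, DF = 0.807217, PV = 5.892682
  t = 5.0000: CF_t = 107.300000, DF = 0.765134, PV = 82.098916
Price P = sum_t PV_t = 107.686512
Convexity numerator sum_t t*(t + 1/m) * CF_t / (1+y/m)^(m*t + 2):
  t = 1.0000: term = 12.433559
  t = 2.0000: term = 35.356093
  t = 3.0000: term = 67.025769
  t = 4.0000: term = 105.885892
  t = 5.0000: term = 2212.859087
Convexity = (1/P) * sum = 2433.560401 / 107.686512 = 22.598563


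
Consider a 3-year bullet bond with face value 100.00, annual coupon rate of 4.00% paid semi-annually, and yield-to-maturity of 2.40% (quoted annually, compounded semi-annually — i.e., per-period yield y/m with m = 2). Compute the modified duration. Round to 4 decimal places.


Answer: Modified duration = 2.8266

Derivation:
Coupon per period c = face * coupon_rate / m = 2.000000
Periods per year m = 2; per-period yield y/m = 0.012000
Number of cashflows N = 6
Cashflows (t years, CF_t, discount factor 1/(1+y/m)^(m*t), PV):
  t = 0.5000: CF_t = 2.000000, DF = 0.988142, PV = 1.976285
  t = 1.0000: CF_t = 2.000000, DF = 0.976425, PV = 1.952850
  t = 1.5000: CF_t = 2.000000, DF = 0.964847, PV = 1.929694
  t = 2.0000: CF_t = 2.000000, DF = 0.953406, PV = 1.906812
  t = 2.5000: CF_t = 2.000000, DF = 0.942101, PV = 1.884202
  t = 3.0000: CF_t = 102.000000, DF = 0.930930, PV = 94.954838
Price P = sum_t PV_t = 104.604681
First compute Macaulay numerator sum_t t * PV_t:
  t * PV_t at t = 0.5000: 0.988142
  t * PV_t at t = 1.0000: 1.952850
  t * PV_t at t = 1.5000: 2.894541
  t * PV_t at t = 2.0000: 3.813625
  t * PV_t at t = 2.5000: 4.710505
  t * PV_t at t = 3.0000: 284.864514
Macaulay duration D = 299.224177 / 104.604681 = 2.860524
Modified duration = D / (1 + y/m) = 2.860524 / (1 + 0.012000) = 2.826605


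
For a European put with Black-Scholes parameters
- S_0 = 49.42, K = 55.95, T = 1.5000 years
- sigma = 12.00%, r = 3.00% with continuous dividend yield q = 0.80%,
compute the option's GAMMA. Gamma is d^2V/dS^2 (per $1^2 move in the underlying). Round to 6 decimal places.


Answer: Gamma = 0.046746

Derivation:
d1 = -0.5463943013; d2 = -0.6933636859
phi(d1) = 0.3436223998; exp(-qT) = 0.9880717129; exp(-rT) = 0.9559974818
Gamma = exp(-qT) * phi(d1) / (S * sigma * sqrt(T)) = 0.9880717129 * 0.3436223998 / (49.4200 * 0.1200 * 1.2247448714) = 0.046746


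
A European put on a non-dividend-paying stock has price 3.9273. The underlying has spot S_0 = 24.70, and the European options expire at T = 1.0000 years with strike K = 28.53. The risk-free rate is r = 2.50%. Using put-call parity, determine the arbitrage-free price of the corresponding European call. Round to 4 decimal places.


Put-call parity: C - P = S_0 * exp(-qT) - K * exp(-rT).
S_0 * exp(-qT) = 24.7000 * 1.00000000 = 24.70000000
K * exp(-rT) = 28.5300 * 0.97530991 = 27.82559179
C = P + S*exp(-qT) - K*exp(-rT)
C = 3.9273 + 24.70000000 - 27.82559179 = 0.8017

Answer: Call price = 0.8017


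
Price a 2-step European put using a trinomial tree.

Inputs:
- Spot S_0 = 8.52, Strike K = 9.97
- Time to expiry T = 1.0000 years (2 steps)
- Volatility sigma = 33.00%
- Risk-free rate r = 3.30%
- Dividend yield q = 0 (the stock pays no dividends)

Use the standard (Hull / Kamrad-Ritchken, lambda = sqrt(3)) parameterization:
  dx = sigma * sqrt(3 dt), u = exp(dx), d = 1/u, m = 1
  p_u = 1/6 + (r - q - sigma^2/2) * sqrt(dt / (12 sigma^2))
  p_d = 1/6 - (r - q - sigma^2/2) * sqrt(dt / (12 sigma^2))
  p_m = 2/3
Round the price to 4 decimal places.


Answer: Price = V(0,0) = 1.8885

Derivation:
dt = T/N = 0.500000; dx = sigma*sqrt(3*dt) = 0.404166
u = exp(dx) = 1.498052; d = 1/u = 0.667533
p_u = 0.153399, p_m = 0.666667, p_d = 0.179935
Discount per step: exp(-r*dt) = 0.983635
Stock lattice S(k, j) with j the centered position index:
  k=0: S(0,+0) = 8.5200
  k=1: S(1,-1) = 5.6874; S(1,+0) = 8.5200; S(1,+1) = 12.7634
  k=2: S(2,-2) = 3.7965; S(2,-1) = 5.6874; S(2,+0) = 8.5200; S(2,+1) = 12.7634; S(2,+2) = 19.1202
Terminal payoffs V(N, j) = max(K - S_T, 0):
  V(2,-2) = 6.173481; V(2,-1) = 4.282615; V(2,+0) = 1.450000; V(2,+1) = 0.000000; V(2,+2) = 0.000000
Backward induction: V(k, j) = exp(-r*dt) * [p_u * V(k+1, j+1) + p_m * V(k+1, j) + p_d * V(k+1, j-1)]
  V(1,-1) = exp(-r*dt) * [p_u*1.450000 + p_m*4.282615 + p_d*6.173481] = 4.119788
  V(1,+0) = exp(-r*dt) * [p_u*0.000000 + p_m*1.450000 + p_d*4.282615] = 1.708828
  V(1,+1) = exp(-r*dt) * [p_u*0.000000 + p_m*0.000000 + p_d*1.450000] = 0.256636
  V(0,+0) = exp(-r*dt) * [p_u*0.256636 + p_m*1.708828 + p_d*4.119788] = 1.888461


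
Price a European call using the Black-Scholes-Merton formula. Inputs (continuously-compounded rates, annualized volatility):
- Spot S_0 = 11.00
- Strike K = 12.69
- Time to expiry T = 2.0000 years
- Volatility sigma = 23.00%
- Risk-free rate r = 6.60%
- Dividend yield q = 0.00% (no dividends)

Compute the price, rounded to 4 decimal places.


d1 = (ln(S/K) + (r - q + 0.5*sigma^2) * T) / (sigma * sqrt(T)) = 0.12906541
d2 = d1 - sigma * sqrt(T) = -0.19620371
exp(-rT) = 0.87634100; exp(-qT) = 1.00000000
C = S_0 * exp(-qT) * N(d1) - K * exp(-rT) * N(d2)
N(d1) = 0.55134705; N(d2) = 0.42222536
C = 11.0000 * 1.00000000 * 0.55134705 - 12.6900 * 0.87634100 * 0.42222536 = 1.3693

Answer: Price = 1.3693


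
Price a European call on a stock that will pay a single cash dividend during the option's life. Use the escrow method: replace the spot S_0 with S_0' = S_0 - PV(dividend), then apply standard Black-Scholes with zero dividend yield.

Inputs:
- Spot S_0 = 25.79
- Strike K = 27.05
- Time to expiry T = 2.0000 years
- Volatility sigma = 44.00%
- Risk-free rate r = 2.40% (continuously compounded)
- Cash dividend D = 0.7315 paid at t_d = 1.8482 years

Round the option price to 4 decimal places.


Answer: Price = 5.8737

Derivation:
PV(D) = D * exp(-r * t_d) = 0.7315 * 0.95661258 = 0.69976210
S_0' = S_0 - PV(D) = 25.7900 - 0.69976210 = 25.09023790
d1 = (ln(S_0'/K) + (r + sigma^2/2)*T) / (sigma*sqrt(T)) = 0.26740181
d2 = d1 - sigma*sqrt(T) = -0.35485216
exp(-rT) = 0.95313379
N(d1) = 0.60542010; N(d2) = 0.36135018
C = S_0' * N(d1) - K * exp(-rT) * N(d2) = 25.09023790 * 0.60542010 - 27.0500 * 0.95313379 * 0.36135018 = 5.8737


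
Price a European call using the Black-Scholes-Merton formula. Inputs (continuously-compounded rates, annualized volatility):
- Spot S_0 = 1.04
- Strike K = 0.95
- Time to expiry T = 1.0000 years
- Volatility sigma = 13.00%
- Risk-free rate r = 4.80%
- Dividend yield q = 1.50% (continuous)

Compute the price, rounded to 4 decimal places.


Answer: Price = 0.1305

Derivation:
d1 = (ln(S/K) + (r - q + 0.5*sigma^2) * T) / (sigma * sqrt(T)) = 1.01510775
d2 = d1 - sigma * sqrt(T) = 0.88510775
exp(-rT) = 0.95313379; exp(-qT) = 0.98511194
C = S_0 * exp(-qT) * N(d1) - K * exp(-rT) * N(d2)
N(d1) = 0.84497277; N(d2) = 0.81195074
C = 1.0400 * 0.98511194 * 0.84497277 - 0.9500 * 0.95313379 * 0.81195074 = 0.1305


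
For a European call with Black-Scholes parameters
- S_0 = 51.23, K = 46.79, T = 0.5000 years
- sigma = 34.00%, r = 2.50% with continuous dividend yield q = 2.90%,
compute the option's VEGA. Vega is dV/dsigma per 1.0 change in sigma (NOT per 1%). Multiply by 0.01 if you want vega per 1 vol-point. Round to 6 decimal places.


d1 = 0.4889676379; d2 = 0.2485513323
phi(d1) = 0.3539912057; exp(-qT) = 0.9856046187; exp(-rT) = 0.9875778005
Vega = S * exp(-qT) * phi(d1) * sqrt(T) = 51.2300 * 0.9856046187 * 0.3539912057 * 0.7071067812 = 12.638763

Answer: Vega = 12.638763


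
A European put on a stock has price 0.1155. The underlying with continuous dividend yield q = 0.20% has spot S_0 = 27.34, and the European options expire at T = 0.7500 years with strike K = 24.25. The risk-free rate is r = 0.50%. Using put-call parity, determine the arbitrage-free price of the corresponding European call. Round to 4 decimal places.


Answer: Call price = 3.2553

Derivation:
Put-call parity: C - P = S_0 * exp(-qT) - K * exp(-rT).
S_0 * exp(-qT) = 27.3400 * 0.99850112 = 27.29902074
K * exp(-rT) = 24.2500 * 0.99625702 = 24.15923279
C = P + S*exp(-qT) - K*exp(-rT)
C = 0.1155 + 27.29902074 - 24.15923279 = 3.2553


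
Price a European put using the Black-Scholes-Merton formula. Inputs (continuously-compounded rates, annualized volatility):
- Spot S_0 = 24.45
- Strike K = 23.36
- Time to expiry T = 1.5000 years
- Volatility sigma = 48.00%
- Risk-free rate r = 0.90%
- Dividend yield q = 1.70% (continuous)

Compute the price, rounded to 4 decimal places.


d1 = (ln(S/K) + (r - q + 0.5*sigma^2) * T) / (sigma * sqrt(T)) = 0.35110213
d2 = d1 - sigma * sqrt(T) = -0.23677540
exp(-rT) = 0.98659072; exp(-qT) = 0.97482238
P = K * exp(-rT) * N(-d2) - S_0 * exp(-qT) * N(-d1)
N(-d1) = 0.36275586; N(-d2) = 0.59358448
P = 23.3600 * 0.98659072 * 0.59358448 - 24.4500 * 0.97482238 * 0.36275586 = 5.0341

Answer: Price = 5.0341


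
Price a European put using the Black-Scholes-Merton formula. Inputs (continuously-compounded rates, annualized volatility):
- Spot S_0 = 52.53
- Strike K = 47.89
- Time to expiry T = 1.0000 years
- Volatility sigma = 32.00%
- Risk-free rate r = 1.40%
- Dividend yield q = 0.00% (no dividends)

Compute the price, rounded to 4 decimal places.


d1 = (ln(S/K) + (r - q + 0.5*sigma^2) * T) / (sigma * sqrt(T)) = 0.49274288
d2 = d1 - sigma * sqrt(T) = 0.17274288
exp(-rT) = 0.98609754; exp(-qT) = 1.00000000
P = K * exp(-rT) * N(-d2) - S_0 * exp(-qT) * N(-d1)
N(-d1) = 0.31109714; N(-d2) = 0.43142677
P = 47.8900 * 0.98609754 * 0.43142677 - 52.5300 * 1.00000000 * 0.31109714 = 4.0319

Answer: Price = 4.0319


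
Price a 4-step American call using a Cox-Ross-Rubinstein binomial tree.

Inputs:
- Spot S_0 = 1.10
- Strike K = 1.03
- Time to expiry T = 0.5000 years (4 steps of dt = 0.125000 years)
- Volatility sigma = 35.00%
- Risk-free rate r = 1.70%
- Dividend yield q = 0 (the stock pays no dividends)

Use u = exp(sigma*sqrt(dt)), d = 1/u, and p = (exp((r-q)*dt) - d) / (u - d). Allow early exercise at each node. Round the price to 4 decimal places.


dt = T/N = 0.125000
u = exp(sigma*sqrt(dt)) = 1.131726; d = 1/u = 0.883606
p = (exp((r-q)*dt) - d) / (u - d) = 0.477677
Discount per step: exp(-r*dt) = 0.997877
Stock lattice S(k, i) with i counting down-moves:
  k=0: S(0,0) = 1.1000
  k=1: S(1,0) = 1.2449; S(1,1) = 0.9720
  k=2: S(2,0) = 1.4089; S(2,1) = 1.1000; S(2,2) = 0.8588
  k=3: S(3,0) = 1.5945; S(3,1) = 1.2449; S(3,2) = 0.9720; S(3,3) = 0.7589
  k=4: S(4,0) = 1.8045; S(4,1) = 1.4089; S(4,2) = 1.1000; S(4,3) = 0.8588; S(4,4) = 0.6705
Terminal payoffs V(N, i) = max(S_T - K, 0):
  V(4,0) = 0.774502; V(4,1) = 0.378884; V(4,2) = 0.070000; V(4,3) = 0.000000; V(4,4) = 0.000000
Backward induction: V(k, i) = exp(-r*dt) * [p * V(k+1, i) + (1-p) * V(k+1, i+1)]; then take max(V_cont, immediate exercise) for American.
  V(3,0) = exp(-r*dt) * [p*0.774502 + (1-p)*0.378884] = 0.566656; exercise = 0.564470; V(3,0) = max -> 0.566656
  V(3,1) = exp(-r*dt) * [p*0.378884 + (1-p)*0.070000] = 0.217085; exercise = 0.214898; V(3,1) = max -> 0.217085
  V(3,2) = exp(-r*dt) * [p*0.070000 + (1-p)*0.000000] = 0.033366; exercise = 0.000000; V(3,2) = max -> 0.033366
  V(3,3) = exp(-r*dt) * [p*0.000000 + (1-p)*0.000000] = 0.000000; exercise = 0.000000; V(3,3) = max -> 0.000000
  V(2,0) = exp(-r*dt) * [p*0.566656 + (1-p)*0.217085] = 0.383252; exercise = 0.378884; V(2,0) = max -> 0.383252
  V(2,1) = exp(-r*dt) * [p*0.217085 + (1-p)*0.033366] = 0.120867; exercise = 0.070000; V(2,1) = max -> 0.120867
  V(2,2) = exp(-r*dt) * [p*0.033366 + (1-p)*0.000000] = 0.015905; exercise = 0.000000; V(2,2) = max -> 0.015905
  V(1,0) = exp(-r*dt) * [p*0.383252 + (1-p)*0.120867] = 0.245680; exercise = 0.214898; V(1,0) = max -> 0.245680
  V(1,1) = exp(-r*dt) * [p*0.120867 + (1-p)*0.015905] = 0.065903; exercise = 0.000000; V(1,1) = max -> 0.065903
  V(0,0) = exp(-r*dt) * [p*0.245680 + (1-p)*0.065903] = 0.151456; exercise = 0.070000; V(0,0) = max -> 0.151456

Answer: Price = V(0,0) = 0.1515


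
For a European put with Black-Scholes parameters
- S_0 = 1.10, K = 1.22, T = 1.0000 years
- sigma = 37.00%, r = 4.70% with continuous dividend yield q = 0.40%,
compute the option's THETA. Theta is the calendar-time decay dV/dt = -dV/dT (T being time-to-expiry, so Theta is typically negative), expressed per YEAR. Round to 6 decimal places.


Answer: Theta = -0.048185

Derivation:
d1 = 0.0213765434; d2 = -0.3486234566
phi(d1) = 0.3988511412; exp(-qT) = 0.9960079893; exp(-rT) = 0.9540873976
Theta = -S*exp(-qT)*phi(d1)*sigma/(2*sqrt(T)) + r*K*exp(-rT)*N(-d2) - q*S*exp(-qT)*N(-d1)
N(-d1) = 0.4914726425; N(-d2) = 0.6363139923; sqrt(T) = 1.0000000000
Term 1 = -1.1000 * 0.9960079893 * 0.3988511412 * 0.3700 / (2 * 1.0000000000) = -0.0808421909
Term 2 = 0.0470 * 1.2200 * 0.9540873976 * 0.6363139923 = 0.0348110659
Term 3 = -0.0040 * 1.1000 * 0.9960079893 * 0.4914726425 = -0.0021538470
Theta = -0.0808421909 + (0.0348110659) + (-0.0021538470) = -0.048185


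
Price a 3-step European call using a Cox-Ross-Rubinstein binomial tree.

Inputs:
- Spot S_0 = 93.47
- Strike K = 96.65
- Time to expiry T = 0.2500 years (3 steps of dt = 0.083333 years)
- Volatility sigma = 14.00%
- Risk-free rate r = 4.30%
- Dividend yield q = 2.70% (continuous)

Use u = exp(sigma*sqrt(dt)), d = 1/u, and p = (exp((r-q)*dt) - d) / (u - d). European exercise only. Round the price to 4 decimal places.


dt = T/N = 0.083333
u = exp(sigma*sqrt(dt)) = 1.041242; d = 1/u = 0.960391
p = (exp((r-q)*dt) - d) / (u - d) = 0.506400
Discount per step: exp(-r*dt) = 0.996423
Stock lattice S(k, i) with i counting down-moves:
  k=0: S(0,0) = 93.4700
  k=1: S(1,0) = 97.3249; S(1,1) = 89.7678
  k=2: S(2,0) = 101.3388; S(2,1) = 93.4700; S(2,2) = 86.2122
  k=3: S(3,0) = 105.5183; S(3,1) = 97.3249; S(3,2) = 89.7678; S(3,3) = 82.7974
Terminal payoffs V(N, i) = max(S_T - K, 0):
  V(3,0) = 8.868267; V(3,1) = 0.674918; V(3,2) = 0.000000; V(3,3) = 0.000000
Backward induction: V(k, i) = exp(-r*dt) * [p * V(k+1, i) + (1-p) * V(k+1, i+1)].
  V(2,0) = exp(-r*dt) * [p*8.868267 + (1-p)*0.674918] = 4.806774
  V(2,1) = exp(-r*dt) * [p*0.674918 + (1-p)*0.000000] = 0.340556
  V(2,2) = exp(-r*dt) * [p*0.000000 + (1-p)*0.000000] = 0.000000
  V(1,0) = exp(-r*dt) * [p*4.806774 + (1-p)*0.340556] = 2.592941
  V(1,1) = exp(-r*dt) * [p*0.340556 + (1-p)*0.000000] = 0.171841
  V(0,0) = exp(-r*dt) * [p*2.592941 + (1-p)*0.171841] = 1.392886

Answer: Price = V(0,0) = 1.3929


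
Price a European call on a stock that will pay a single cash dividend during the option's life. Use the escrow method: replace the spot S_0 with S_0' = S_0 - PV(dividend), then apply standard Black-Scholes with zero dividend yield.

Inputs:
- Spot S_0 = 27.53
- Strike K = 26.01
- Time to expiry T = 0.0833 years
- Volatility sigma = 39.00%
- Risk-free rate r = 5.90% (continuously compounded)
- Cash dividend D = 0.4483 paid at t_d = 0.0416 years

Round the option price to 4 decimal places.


PV(D) = D * exp(-r * t_d) = 0.4483 * 0.99754861 = 0.44720104
S_0' = S_0 - PV(D) = 27.5300 - 0.44720104 = 27.08279896
d1 = (ln(S_0'/K) + (r + sigma^2/2)*T) / (sigma*sqrt(T)) = 0.45901766
d2 = d1 - sigma*sqrt(T) = 0.34645687
exp(-rT) = 0.99509736
N(d1) = 0.67688926; N(d2) = 0.63550031
C = S_0' * N(d1) - K * exp(-rT) * N(d2) = 27.08279896 * 0.67688926 - 26.0100 * 0.99509736 * 0.63550031 = 1.8837

Answer: Price = 1.8837


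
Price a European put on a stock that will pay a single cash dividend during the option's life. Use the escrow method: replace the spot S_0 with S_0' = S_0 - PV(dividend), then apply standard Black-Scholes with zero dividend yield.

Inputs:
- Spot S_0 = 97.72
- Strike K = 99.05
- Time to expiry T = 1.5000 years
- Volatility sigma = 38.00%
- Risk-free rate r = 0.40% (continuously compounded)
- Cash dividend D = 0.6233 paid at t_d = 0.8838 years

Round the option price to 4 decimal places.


Answer: Price = 18.6790

Derivation:
PV(D) = D * exp(-r * t_d) = 0.6233 * 0.99647104 = 0.62110040
S_0' = S_0 - PV(D) = 97.7200 - 0.62110040 = 97.09889960
d1 = (ln(S_0'/K) + (r + sigma^2/2)*T) / (sigma*sqrt(T)) = 0.20284626
d2 = d1 - sigma*sqrt(T) = -0.26255679
exp(-rT) = 0.99401796
N(-d1) = 0.41962760; N(-d2) = 0.60355390
P = K * exp(-rT) * N(-d2) - S_0' * N(-d1) = 99.0500 * 0.99401796 * 0.60355390 - 97.09889960 * 0.41962760 = 18.6790


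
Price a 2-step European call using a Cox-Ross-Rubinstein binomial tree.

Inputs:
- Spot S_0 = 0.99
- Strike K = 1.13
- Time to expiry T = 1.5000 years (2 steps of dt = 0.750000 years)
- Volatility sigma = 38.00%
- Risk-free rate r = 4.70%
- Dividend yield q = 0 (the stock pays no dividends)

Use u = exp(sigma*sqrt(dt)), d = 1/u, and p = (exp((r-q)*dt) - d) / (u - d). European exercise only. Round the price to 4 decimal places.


Answer: Price = V(0,0) = 0.1624

Derivation:
dt = T/N = 0.750000
u = exp(sigma*sqrt(dt)) = 1.389702; d = 1/u = 0.719579
p = (exp((r-q)*dt) - d) / (u - d) = 0.472002
Discount per step: exp(-r*dt) = 0.965364
Stock lattice S(k, i) with i counting down-moves:
  k=0: S(0,0) = 0.9900
  k=1: S(1,0) = 1.3758; S(1,1) = 0.7124
  k=2: S(2,0) = 1.9120; S(2,1) = 0.9900; S(2,2) = 0.5126
Terminal payoffs V(N, i) = max(S_T - K, 0):
  V(2,0) = 0.781960; V(2,1) = 0.000000; V(2,2) = 0.000000
Backward induction: V(k, i) = exp(-r*dt) * [p * V(k+1, i) + (1-p) * V(k+1, i+1)].
  V(1,0) = exp(-r*dt) * [p*0.781960 + (1-p)*0.000000] = 0.356303
  V(1,1) = exp(-r*dt) * [p*0.000000 + (1-p)*0.000000] = 0.000000
  V(0,0) = exp(-r*dt) * [p*0.356303 + (1-p)*0.000000] = 0.162351


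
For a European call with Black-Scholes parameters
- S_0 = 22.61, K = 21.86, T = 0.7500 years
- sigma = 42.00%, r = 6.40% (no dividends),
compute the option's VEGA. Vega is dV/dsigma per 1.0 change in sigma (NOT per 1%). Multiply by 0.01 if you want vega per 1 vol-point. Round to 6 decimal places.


Answer: Vega = 7.191941

Derivation:
d1 = 0.4065750180; d2 = 0.0428443484
phi(d1) = 0.3672949204; exp(-qT) = 1.0000000000; exp(-rT) = 0.9531337871
Vega = S * exp(-qT) * phi(d1) * sqrt(T) = 22.6100 * 1.0000000000 * 0.3672949204 * 0.8660254038 = 7.191941


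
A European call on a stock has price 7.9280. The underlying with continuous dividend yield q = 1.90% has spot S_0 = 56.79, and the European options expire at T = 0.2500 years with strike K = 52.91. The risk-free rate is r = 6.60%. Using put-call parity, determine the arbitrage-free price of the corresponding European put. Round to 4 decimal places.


Put-call parity: C - P = S_0 * exp(-qT) - K * exp(-rT).
S_0 * exp(-qT) = 56.7900 * 0.99526126 = 56.52088715
K * exp(-rT) = 52.9100 * 0.98363538 = 52.04414792
P = C - S*exp(-qT) + K*exp(-rT)
P = 7.9280 - 56.52088715 + 52.04414792 = 3.4513

Answer: Put price = 3.4513


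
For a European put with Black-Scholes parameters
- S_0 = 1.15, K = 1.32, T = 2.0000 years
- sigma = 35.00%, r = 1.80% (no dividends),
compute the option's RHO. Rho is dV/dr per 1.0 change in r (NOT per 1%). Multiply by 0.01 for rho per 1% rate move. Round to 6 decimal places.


d1 = 0.0416793097; d2 = -0.4532954371
phi(d1) = 0.3985959166; exp(-qT) = 1.0000000000; exp(-rT) = 0.9646402935
N(-d2) = 0.6748319910
Rho = -K*T*exp(-rT)*N(-d2) = -1.3200 * 2.0000 * 0.9646402935 * 0.6748319910 = -1.718561

Answer: Rho = -1.718561


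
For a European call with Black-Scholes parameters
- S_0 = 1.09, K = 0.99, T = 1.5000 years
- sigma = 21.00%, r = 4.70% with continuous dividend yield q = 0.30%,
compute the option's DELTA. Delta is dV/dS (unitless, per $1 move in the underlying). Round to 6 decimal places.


d1 = 0.7593536093; d2 = 0.5021571863
phi(d1) = 0.2990192025; exp(-qT) = 0.9955101098; exp(-rT) = 0.9319277395
N(d1) = 0.7761794718
Delta = exp(-qT) * N(d1) = 0.9955101098 * 0.7761794718 = 0.772695

Answer: Delta = 0.772695


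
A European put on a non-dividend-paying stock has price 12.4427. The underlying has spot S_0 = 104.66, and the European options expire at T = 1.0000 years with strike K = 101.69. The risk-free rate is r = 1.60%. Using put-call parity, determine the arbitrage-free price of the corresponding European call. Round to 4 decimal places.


Put-call parity: C - P = S_0 * exp(-qT) - K * exp(-rT).
S_0 * exp(-qT) = 104.6600 * 1.00000000 = 104.66000000
K * exp(-rT) = 101.6900 * 0.98412732 = 100.07590718
C = P + S*exp(-qT) - K*exp(-rT)
C = 12.4427 + 104.66000000 - 100.07590718 = 17.0268

Answer: Call price = 17.0268


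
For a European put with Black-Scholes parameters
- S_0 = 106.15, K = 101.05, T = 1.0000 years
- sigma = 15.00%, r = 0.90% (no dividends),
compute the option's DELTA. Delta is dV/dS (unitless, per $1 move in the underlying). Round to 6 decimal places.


Answer: Delta = -0.321592

Derivation:
d1 = 0.4632516287; d2 = 0.3132516287
phi(d1) = 0.3583519880; exp(-qT) = 1.0000000000; exp(-rT) = 0.9910403788
N(-d1) = 0.3215920067
Delta = -exp(-qT) * N(-d1) = -1.0000000000 * 0.3215920067 = -0.321592


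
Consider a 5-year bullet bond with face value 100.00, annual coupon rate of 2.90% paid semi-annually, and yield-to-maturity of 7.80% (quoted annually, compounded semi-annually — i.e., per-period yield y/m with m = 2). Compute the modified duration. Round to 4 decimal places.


Coupon per period c = face * coupon_rate / m = 1.450000
Periods per year m = 2; per-period yield y/m = 0.039000
Number of cashflows N = 10
Cashflows (t years, CF_t, discount factor 1/(1+y/m)^(m*t), PV):
  t = 0.5000: CF_t = 1.450000, DF = 0.962464, PV = 1.395573
  t = 1.0000: CF_t = 1.450000, DF = 0.926337, PV = 1.343188
  t = 1.5000: CF_t = 1.450000, DF = 0.891566, PV = 1.292770
  t = 2.0000: CF_t = 1.450000, DF = 0.858100, PV = 1.244245
  t = 2.5000: CF_t = 1.450000, DF = 0.825890, PV = 1.197541
  t = 3.0000: CF_t = 1.450000, DF = 0.794889, PV = 1.152590
  t = 3.5000: CF_t = 1.450000, DF = 0.765052, PV = 1.109326
  t = 4.0000: CF_t = 1.450000, DF = 0.736335, PV = 1.067686
  t = 4.5000: CF_t = 1.450000, DF = 0.708696, PV = 1.027609
  t = 5.0000: CF_t = 101.450000, DF = 0.682094, PV = 69.198483
Price P = sum_t PV_t = 80.029011
First compute Macaulay numerator sum_t t * PV_t:
  t * PV_t at t = 0.5000: 0.697786
  t * PV_t at t = 1.0000: 1.343188
  t * PV_t at t = 1.5000: 1.939155
  t * PV_t at t = 2.0000: 2.488489
  t * PV_t at t = 2.5000: 2.993852
  t * PV_t at t = 3.0000: 3.457769
  t * PV_t at t = 3.5000: 3.882641
  t * PV_t at t = 4.0000: 4.270745
  t * PV_t at t = 4.5000: 4.624242
  t * PV_t at t = 5.0000: 345.992417
Macaulay duration D = 371.690285 / 80.029011 = 4.644444
Modified duration = D / (1 + y/m) = 4.644444 / (1 + 0.039000) = 4.470110

Answer: Modified duration = 4.4701
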